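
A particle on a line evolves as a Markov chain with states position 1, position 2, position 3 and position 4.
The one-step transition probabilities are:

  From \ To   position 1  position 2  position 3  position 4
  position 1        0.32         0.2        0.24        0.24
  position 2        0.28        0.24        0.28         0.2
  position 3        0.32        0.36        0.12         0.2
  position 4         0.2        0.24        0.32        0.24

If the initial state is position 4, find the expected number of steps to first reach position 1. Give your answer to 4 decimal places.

Let t(s) be the expected number of steps to first reach position 1 from state s, with t(position 1) = 0. Conditioning on the first step:
t(position 2) = 1 + 0.24·t(position 2) + 0.28·t(position 3) + 0.2·t(position 4)
t(position 3) = 1 + 0.36·t(position 2) + 0.12·t(position 3) + 0.2·t(position 4)
t(position 4) = 1 + 0.24·t(position 2) + 0.32·t(position 3) + 0.24·t(position 4)
Solving: t(position 2) = 3.6593, t(position 3) = 3.5331, t(position 4) = 3.9590.
Expected steps from position 4 to position 1: 3.9590.

3.9590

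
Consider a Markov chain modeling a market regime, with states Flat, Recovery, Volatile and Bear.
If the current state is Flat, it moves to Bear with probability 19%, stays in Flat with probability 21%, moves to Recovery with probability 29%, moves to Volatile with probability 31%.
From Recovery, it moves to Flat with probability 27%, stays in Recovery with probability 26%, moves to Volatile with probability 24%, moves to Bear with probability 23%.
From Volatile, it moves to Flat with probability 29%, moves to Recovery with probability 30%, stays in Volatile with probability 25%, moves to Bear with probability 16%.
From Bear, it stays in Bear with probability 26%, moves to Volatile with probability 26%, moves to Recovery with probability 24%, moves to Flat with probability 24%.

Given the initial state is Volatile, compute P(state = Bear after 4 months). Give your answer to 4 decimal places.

0.2076

Propagate the distribution vector 4 months from Volatile.
After 0 months: (0.0000, 0.0000, 1.0000, 0.0000)
After 1 month: (0.2900, 0.3000, 0.2500, 0.1600)
After 2 months: (0.2528, 0.2755, 0.2660, 0.2057)
After 3 months: (0.2540, 0.2741, 0.2645, 0.2074)
After 4 months: (0.2538, 0.2740, 0.2646, 0.2076)
P(in Bear after 4 months) = 0.2076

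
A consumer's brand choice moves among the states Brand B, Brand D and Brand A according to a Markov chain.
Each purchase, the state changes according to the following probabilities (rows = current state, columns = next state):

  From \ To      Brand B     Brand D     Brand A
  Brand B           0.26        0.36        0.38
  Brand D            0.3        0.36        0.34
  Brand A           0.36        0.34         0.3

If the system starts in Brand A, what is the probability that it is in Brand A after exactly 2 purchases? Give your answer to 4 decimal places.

Sum over the intermediate state after 1 purchase:
P = P(Brand A→Brand B)·P(Brand B→Brand A) + P(Brand A→Brand D)·P(Brand D→Brand A) + P(Brand A→Brand A)·P(Brand A→Brand A)
  = 0.36×0.38 + 0.34×0.34 + 0.3×0.3
  = 0.1368 + 0.1156 + 0.0900 = 0.3424

0.3424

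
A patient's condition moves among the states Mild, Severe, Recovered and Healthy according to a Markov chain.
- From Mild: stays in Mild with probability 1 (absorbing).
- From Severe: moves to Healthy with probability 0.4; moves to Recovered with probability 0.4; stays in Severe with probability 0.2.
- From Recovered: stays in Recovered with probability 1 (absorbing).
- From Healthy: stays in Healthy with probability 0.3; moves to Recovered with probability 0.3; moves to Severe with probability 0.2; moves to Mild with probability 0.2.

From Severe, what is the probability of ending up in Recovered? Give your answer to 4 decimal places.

Let h(s) be the probability of absorption at Recovered starting from transient state s. Then h(Recovered) = 1 and h(Mild) = 0. By first-step analysis:
h(Severe) = 0.2·h(Severe) + 0.4·1 + 0.4·h(Healthy)
h(Healthy) = 0.2·0 + 0.2·h(Severe) + 0.3·1 + 0.3·h(Healthy)
Solving: h(Severe) = 0.8333, h(Healthy) = 0.6667.
Starting from Severe, the probability is 0.8333.

0.8333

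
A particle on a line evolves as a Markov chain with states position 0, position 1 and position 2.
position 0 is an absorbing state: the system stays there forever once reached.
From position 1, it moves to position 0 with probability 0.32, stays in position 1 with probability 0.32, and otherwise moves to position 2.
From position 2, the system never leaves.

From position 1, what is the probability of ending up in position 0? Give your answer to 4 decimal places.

Let h(s) be the probability of absorption at position 0 starting from transient state s. Then h(position 0) = 1 and h(position 2) = 0. By first-step analysis:
h(position 1) = 0.32·1 + 0.32·h(position 1) + 0.36·0
Solving: h(position 1) = 0.4706.
Starting from position 1, the probability is 0.4706.

0.4706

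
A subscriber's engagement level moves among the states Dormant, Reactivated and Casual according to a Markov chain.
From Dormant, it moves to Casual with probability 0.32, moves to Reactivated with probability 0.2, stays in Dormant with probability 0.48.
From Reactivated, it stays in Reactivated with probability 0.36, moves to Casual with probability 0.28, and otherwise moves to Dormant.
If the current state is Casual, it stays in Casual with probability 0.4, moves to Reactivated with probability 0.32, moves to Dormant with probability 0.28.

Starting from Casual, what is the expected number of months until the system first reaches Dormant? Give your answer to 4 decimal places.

3.2609

Let t(s) be the expected number of months to first reach Dormant from state s, with t(Dormant) = 0. Conditioning on the first month:
t(Reactivated) = 1 + 0.36·t(Reactivated) + 0.28·t(Casual)
t(Casual) = 1 + 0.32·t(Reactivated) + 0.4·t(Casual)
Solving: t(Reactivated) = 2.9891, t(Casual) = 3.2609.
Expected months from Casual to Dormant: 3.2609.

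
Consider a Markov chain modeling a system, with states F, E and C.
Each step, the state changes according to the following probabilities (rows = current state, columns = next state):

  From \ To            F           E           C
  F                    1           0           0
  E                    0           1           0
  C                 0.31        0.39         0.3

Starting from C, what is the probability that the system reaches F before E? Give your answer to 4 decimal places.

0.4429

Let h(s) be the probability of absorption at F starting from transient state s. Then h(F) = 1 and h(E) = 0. By first-step analysis:
h(C) = 0.31·1 + 0.39·0 + 0.3·h(C)
Solving: h(C) = 0.4429.
Starting from C, the probability is 0.4429.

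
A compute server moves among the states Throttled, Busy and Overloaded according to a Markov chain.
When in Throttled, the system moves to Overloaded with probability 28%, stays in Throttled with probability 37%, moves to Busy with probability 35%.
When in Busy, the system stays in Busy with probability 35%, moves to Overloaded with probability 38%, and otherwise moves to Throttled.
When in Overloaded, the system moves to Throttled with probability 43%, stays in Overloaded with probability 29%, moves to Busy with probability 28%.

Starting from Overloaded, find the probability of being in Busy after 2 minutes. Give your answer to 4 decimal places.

0.3297

Sum over the intermediate state after 1 minute:
P = P(Overloaded→Throttled)·P(Throttled→Busy) + P(Overloaded→Busy)·P(Busy→Busy) + P(Overloaded→Overloaded)·P(Overloaded→Busy)
  = 0.43×0.35 + 0.28×0.35 + 0.29×0.28
  = 0.1505 + 0.0980 + 0.0812 = 0.3297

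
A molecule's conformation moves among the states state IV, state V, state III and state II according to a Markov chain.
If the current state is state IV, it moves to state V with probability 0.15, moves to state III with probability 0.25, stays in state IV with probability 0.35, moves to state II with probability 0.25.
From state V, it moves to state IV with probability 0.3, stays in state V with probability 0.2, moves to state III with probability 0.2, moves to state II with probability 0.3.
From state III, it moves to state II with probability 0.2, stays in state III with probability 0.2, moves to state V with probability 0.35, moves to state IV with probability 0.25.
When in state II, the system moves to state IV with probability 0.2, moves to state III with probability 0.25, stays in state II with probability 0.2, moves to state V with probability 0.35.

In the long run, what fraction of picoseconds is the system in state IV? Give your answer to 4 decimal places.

0.2787

Let the stationary distribution be π with π = πP and π_1 + π_2 + π_3 + π_4 = 1.
π_1 = 0.35·π_1 + 0.3·π_2 + 0.25·π_3 + 0.2·π_4
π_2 = 0.15·π_1 + 0.2·π_2 + 0.35·π_3 + 0.35·π_4
π_3 = 0.25·π_1 + 0.2·π_2 + 0.2·π_3 + 0.25·π_4
Solving with the normalization constraint gives π = (0.2787, 0.2559, 0.2259, 0.2395).
So the stationary probability of state IV is 0.2787.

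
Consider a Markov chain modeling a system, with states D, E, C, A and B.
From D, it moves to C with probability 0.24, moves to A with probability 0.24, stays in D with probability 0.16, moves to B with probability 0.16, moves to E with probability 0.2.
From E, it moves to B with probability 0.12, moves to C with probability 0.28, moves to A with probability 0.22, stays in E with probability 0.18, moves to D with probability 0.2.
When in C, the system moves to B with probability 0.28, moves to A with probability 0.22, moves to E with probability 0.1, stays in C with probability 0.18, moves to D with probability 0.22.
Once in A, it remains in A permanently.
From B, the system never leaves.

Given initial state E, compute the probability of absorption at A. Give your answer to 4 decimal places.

0.5721

Let h(s) be the probability of absorption at A starting from transient state s. Then h(A) = 1 and h(B) = 0. By first-step analysis:
h(D) = 0.16·h(D) + 0.2·h(E) + 0.24·h(C) + 0.24·1 + 0.16·0
h(E) = 0.2·h(D) + 0.18·h(E) + 0.28·h(C) + 0.22·1 + 0.12·0
h(C) = 0.22·h(D) + 0.1·h(E) + 0.18·h(C) + 0.22·1 + 0.28·0
Solving: h(D) = 0.5616, h(E) = 0.5721, h(C) = 0.4887.
Starting from E, the probability is 0.5721.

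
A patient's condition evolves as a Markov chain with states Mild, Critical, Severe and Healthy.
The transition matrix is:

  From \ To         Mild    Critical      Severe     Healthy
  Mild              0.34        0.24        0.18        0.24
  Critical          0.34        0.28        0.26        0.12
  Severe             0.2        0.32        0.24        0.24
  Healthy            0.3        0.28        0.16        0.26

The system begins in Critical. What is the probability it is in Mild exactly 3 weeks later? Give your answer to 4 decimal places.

0.3015

Propagate the distribution vector 3 weeks from Critical.
After 0 weeks: (0.0000, 1.0000, 0.0000, 0.0000)
After 1 week: (0.3400, 0.2800, 0.2600, 0.1200)
After 2 weeks: (0.2988, 0.2768, 0.2156, 0.2088)
After 3 weeks: (0.3015, 0.2767, 0.2109, 0.2110)
P(in Mild after 3 weeks) = 0.3015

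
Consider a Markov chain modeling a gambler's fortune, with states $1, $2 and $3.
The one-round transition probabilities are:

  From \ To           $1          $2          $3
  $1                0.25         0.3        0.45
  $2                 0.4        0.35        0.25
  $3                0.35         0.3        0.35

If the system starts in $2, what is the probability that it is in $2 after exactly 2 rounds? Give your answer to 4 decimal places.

Sum over the intermediate state after 1 round:
P = P($2→$1)·P($1→$2) + P($2→$2)·P($2→$2) + P($2→$3)·P($3→$2)
  = 0.4×0.3 + 0.35×0.35 + 0.25×0.3
  = 0.1200 + 0.1225 + 0.0750 = 0.3175

0.3175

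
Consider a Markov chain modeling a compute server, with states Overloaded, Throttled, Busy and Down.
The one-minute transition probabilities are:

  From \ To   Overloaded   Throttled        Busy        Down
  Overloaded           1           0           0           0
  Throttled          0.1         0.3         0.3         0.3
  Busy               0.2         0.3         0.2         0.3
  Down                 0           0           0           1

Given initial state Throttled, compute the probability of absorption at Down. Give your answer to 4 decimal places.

0.7021

Let h(s) be the probability of absorption at Down starting from transient state s. Then h(Down) = 1 and h(Overloaded) = 0. By first-step analysis:
h(Throttled) = 0.1·0 + 0.3·h(Throttled) + 0.3·h(Busy) + 0.3·1
h(Busy) = 0.2·0 + 0.3·h(Throttled) + 0.2·h(Busy) + 0.3·1
Solving: h(Throttled) = 0.7021, h(Busy) = 0.6383.
Starting from Throttled, the probability is 0.7021.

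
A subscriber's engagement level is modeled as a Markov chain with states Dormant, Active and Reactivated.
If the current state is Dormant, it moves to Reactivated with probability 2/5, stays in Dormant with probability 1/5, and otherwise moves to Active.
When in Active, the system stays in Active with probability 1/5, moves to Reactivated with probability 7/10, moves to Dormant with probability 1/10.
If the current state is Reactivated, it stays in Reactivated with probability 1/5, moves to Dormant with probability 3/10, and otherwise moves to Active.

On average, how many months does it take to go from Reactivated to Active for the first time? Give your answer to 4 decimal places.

Let t(s) be the expected number of months to first reach Active from state s, with t(Active) = 0. Conditioning on the first month:
t(Dormant) = 1 + 0.2·t(Dormant) + 0.4·t(Reactivated)
t(Reactivated) = 1 + 0.3·t(Dormant) + 0.2·t(Reactivated)
Solving: t(Dormant) = 2.3077, t(Reactivated) = 2.1154.
Expected months from Reactivated to Active: 2.1154.

2.1154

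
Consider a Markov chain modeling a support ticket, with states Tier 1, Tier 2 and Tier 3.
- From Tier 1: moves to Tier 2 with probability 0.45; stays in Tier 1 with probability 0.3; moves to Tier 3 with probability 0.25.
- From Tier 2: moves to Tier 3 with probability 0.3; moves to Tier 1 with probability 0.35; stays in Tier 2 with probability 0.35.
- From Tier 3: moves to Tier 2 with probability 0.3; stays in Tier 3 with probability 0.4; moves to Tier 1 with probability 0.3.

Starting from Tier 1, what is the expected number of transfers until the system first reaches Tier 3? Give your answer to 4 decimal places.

Let t(s) be the expected number of transfers to first reach Tier 3 from state s, with t(Tier 3) = 0. Conditioning on the first transfer:
t(Tier 1) = 1 + 0.3·t(Tier 1) + 0.45·t(Tier 2)
t(Tier 2) = 1 + 0.35·t(Tier 1) + 0.35·t(Tier 2)
Solving: t(Tier 1) = 3.6975, t(Tier 2) = 3.5294.
Expected transfers from Tier 1 to Tier 3: 3.6975.

3.6975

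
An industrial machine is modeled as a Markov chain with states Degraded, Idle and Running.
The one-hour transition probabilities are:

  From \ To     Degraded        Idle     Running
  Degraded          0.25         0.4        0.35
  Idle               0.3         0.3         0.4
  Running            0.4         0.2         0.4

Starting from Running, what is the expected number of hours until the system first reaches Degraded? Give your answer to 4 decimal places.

Let t(s) be the expected number of hours to first reach Degraded from state s, with t(Degraded) = 0. Conditioning on the first hour:
t(Idle) = 1 + 0.3·t(Idle) + 0.4·t(Running)
t(Running) = 1 + 0.2·t(Idle) + 0.4·t(Running)
Solving: t(Idle) = 2.9412, t(Running) = 2.6471.
Expected hours from Running to Degraded: 2.6471.

2.6471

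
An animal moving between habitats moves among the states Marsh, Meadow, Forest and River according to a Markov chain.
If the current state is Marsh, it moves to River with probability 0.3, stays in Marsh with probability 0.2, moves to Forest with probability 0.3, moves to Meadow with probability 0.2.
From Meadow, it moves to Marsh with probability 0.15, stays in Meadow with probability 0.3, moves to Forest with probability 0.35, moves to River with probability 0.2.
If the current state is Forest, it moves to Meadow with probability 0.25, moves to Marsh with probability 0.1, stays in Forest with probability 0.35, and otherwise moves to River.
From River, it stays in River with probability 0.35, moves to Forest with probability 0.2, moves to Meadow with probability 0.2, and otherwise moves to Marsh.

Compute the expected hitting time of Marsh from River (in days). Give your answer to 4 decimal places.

Let t(s) be the expected number of days to first reach Marsh from state s, with t(Marsh) = 0. Conditioning on the first day:
t(Meadow) = 1 + 0.3·t(Meadow) + 0.35·t(Forest) + 0.2·t(River)
t(Forest) = 1 + 0.25·t(Meadow) + 0.35·t(Forest) + 0.3·t(River)
t(River) = 1 + 0.2·t(Meadow) + 0.2·t(Forest) + 0.35·t(River)
Solving: t(Meadow) = 6.1841, t(Forest) = 6.4164, t(River) = 5.4155.
Expected days from River to Marsh: 5.4155.

5.4155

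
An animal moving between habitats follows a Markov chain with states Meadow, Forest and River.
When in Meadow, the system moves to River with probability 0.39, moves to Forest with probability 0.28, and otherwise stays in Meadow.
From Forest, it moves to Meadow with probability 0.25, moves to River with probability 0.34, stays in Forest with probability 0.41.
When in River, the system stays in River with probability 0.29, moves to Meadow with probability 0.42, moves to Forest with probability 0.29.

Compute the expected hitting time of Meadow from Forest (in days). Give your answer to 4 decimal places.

Let t(s) be the expected number of days to first reach Meadow from state s, with t(Meadow) = 0. Conditioning on the first day:
t(Forest) = 1 + 0.41·t(Forest) + 0.34·t(River)
t(River) = 1 + 0.29·t(Forest) + 0.29·t(River)
Solving: t(Forest) = 3.2782, t(River) = 2.7474.
Expected days from Forest to Meadow: 3.2782.

3.2782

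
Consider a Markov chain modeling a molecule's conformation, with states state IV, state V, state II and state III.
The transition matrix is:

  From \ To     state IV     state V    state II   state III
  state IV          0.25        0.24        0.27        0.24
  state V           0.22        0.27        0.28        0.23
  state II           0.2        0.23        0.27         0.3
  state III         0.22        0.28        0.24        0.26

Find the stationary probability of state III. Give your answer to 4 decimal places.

Let the stationary distribution be π with π = πP and π_1 + π_2 + π_3 + π_4 = 1.
π_1 = 0.25·π_1 + 0.22·π_2 + 0.2·π_3 + 0.22·π_4
π_2 = 0.24·π_1 + 0.27·π_2 + 0.23·π_3 + 0.28·π_4
π_3 = 0.27·π_1 + 0.28·π_2 + 0.27·π_3 + 0.24·π_4
Solving with the normalization constraint gives π = (0.2213, 0.2554, 0.2648, 0.2585).
So the stationary probability of state III is 0.2585.

0.2585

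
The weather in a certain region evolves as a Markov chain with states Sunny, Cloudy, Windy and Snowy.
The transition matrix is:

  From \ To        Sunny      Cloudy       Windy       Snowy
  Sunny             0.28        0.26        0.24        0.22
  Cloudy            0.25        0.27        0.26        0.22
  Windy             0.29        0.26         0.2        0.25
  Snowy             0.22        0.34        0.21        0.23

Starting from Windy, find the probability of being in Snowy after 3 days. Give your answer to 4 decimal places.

0.2292

Propagate the distribution vector 3 days from Windy.
After 0 days: (0.0000, 0.0000, 1.0000, 0.0000)
After 1 day: (0.2900, 0.2600, 0.2000, 0.2500)
After 2 days: (0.2592, 0.2826, 0.2297, 0.2285)
After 3 days: (0.2601, 0.2811, 0.2296, 0.2292)
P(in Snowy after 3 days) = 0.2292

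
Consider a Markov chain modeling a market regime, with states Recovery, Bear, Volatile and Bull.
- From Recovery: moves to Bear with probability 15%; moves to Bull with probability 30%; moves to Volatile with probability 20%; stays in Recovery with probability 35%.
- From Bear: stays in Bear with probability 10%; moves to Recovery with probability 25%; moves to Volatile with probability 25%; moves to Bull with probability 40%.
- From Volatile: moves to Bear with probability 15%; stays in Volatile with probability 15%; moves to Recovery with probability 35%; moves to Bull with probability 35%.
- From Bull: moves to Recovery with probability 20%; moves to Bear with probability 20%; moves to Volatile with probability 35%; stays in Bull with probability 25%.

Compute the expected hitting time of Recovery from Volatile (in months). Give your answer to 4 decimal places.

3.5044

Let t(s) be the expected number of months to first reach Recovery from state s, with t(Recovery) = 0. Conditioning on the first month:
t(Bear) = 1 + 0.1·t(Bear) + 0.25·t(Volatile) + 0.4·t(Bull)
t(Volatile) = 1 + 0.15·t(Bear) + 0.15·t(Volatile) + 0.35·t(Bull)
t(Bull) = 1 + 0.2·t(Bear) + 0.35·t(Volatile) + 0.25·t(Bull)
Solving: t(Bear) = 3.8616, t(Volatile) = 3.5044, t(Bull) = 3.9985.
Expected months from Volatile to Recovery: 3.5044.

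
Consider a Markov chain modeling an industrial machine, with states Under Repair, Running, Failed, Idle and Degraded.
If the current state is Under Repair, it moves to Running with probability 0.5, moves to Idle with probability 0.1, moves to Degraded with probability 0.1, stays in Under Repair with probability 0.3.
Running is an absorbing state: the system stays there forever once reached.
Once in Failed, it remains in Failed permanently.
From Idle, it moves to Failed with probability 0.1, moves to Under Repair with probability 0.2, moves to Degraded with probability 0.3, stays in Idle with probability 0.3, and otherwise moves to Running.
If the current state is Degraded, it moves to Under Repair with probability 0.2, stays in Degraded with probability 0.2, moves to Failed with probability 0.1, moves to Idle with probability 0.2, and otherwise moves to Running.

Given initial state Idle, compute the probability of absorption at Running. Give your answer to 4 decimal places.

0.7516

Let h(s) be the probability of absorption at Running starting from transient state s. Then h(Running) = 1 and h(Failed) = 0. By first-step analysis:
h(Under Repair) = 0.3·h(Under Repair) + 0.5·1 + 0.1·h(Idle) + 0.1·h(Degraded)
h(Idle) = 0.2·h(Under Repair) + 0.1·1 + 0.1·0 + 0.3·h(Idle) + 0.3·h(Degraded)
h(Degraded) = 0.2·h(Under Repair) + 0.3·1 + 0.1·0 + 0.2·h(Idle) + 0.2·h(Degraded)
Solving: h(Under Repair) = 0.9355, h(Idle) = 0.7516, h(Degraded) = 0.7968.
Starting from Idle, the probability is 0.7516.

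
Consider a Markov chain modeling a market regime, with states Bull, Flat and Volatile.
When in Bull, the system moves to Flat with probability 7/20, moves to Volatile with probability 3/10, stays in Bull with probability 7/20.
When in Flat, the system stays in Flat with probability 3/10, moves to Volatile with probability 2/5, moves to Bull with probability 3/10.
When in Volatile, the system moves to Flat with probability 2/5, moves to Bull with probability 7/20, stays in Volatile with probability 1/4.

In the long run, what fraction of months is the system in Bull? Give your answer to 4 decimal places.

0.3326

Let the stationary distribution be π with π = πP and π_1 + π_2 + π_3 = 1.
π_1 = 0.35·π_1 + 0.3·π_2 + 0.35·π_3
π_2 = 0.35·π_1 + 0.3·π_2 + 0.4·π_3
Solving with the normalization constraint gives π = (0.3326, 0.3485, 0.3189).
So the stationary probability of Bull is 0.3326.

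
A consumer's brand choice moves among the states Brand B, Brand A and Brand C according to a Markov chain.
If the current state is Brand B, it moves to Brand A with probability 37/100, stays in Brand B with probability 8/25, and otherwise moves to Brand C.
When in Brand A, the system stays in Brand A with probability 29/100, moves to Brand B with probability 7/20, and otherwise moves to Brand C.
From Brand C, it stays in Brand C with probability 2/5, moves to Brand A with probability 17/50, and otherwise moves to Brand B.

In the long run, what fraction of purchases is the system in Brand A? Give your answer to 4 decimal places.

Let the stationary distribution be π with π = πP and π_1 + π_2 + π_3 = 1.
π_1 = 0.32·π_1 + 0.35·π_2 + 0.26·π_3
π_2 = 0.37·π_1 + 0.29·π_2 + 0.34·π_3
Solving with the normalization constraint gives π = (0.3084, 0.3326, 0.3589).
So the stationary probability of Brand A is 0.3326.

0.3326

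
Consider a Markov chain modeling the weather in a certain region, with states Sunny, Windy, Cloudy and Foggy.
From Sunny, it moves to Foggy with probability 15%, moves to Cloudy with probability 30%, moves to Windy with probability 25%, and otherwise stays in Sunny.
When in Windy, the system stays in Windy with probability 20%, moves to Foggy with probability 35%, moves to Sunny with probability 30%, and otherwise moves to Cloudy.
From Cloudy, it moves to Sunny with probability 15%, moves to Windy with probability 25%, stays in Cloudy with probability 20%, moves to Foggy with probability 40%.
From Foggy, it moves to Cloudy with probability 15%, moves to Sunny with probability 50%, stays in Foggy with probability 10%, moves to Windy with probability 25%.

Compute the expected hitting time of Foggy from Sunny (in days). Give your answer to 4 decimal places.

3.8807

Let t(s) be the expected number of days to first reach Foggy from state s, with t(Foggy) = 0. Conditioning on the first day:
t(Sunny) = 1 + 0.3·t(Sunny) + 0.25·t(Windy) + 0.3·t(Cloudy)
t(Windy) = 1 + 0.3·t(Sunny) + 0.2·t(Windy) + 0.15·t(Cloudy)
t(Cloudy) = 1 + 0.15·t(Sunny) + 0.25·t(Windy) + 0.2·t(Cloudy)
Solving: t(Sunny) = 3.8807, t(Windy) = 3.2675, t(Cloudy) = 2.9987.
Expected days from Sunny to Foggy: 3.8807.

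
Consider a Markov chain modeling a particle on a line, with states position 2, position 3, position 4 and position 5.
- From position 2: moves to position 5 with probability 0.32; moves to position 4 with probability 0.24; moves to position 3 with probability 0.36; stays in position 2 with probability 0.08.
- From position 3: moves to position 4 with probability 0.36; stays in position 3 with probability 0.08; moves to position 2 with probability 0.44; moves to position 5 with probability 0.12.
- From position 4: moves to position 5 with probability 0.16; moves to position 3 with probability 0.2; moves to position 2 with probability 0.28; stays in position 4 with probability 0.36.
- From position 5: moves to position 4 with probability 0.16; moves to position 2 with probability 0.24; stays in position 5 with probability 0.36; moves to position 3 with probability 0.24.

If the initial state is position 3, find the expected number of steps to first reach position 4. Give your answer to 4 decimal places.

Let t(s) be the expected number of steps to first reach position 4 from state s, with t(position 4) = 0. Conditioning on the first step:
t(position 2) = 1 + 0.08·t(position 2) + 0.36·t(position 3) + 0.32·t(position 5)
t(position 3) = 1 + 0.44·t(position 2) + 0.08·t(position 3) + 0.12·t(position 5)
t(position 5) = 1 + 0.24·t(position 2) + 0.24·t(position 3) + 0.36·t(position 5)
Solving: t(position 2) = 4.0293, t(position 3) = 3.5905, t(position 5) = 4.4199.
Expected steps from position 3 to position 4: 3.5905.

3.5905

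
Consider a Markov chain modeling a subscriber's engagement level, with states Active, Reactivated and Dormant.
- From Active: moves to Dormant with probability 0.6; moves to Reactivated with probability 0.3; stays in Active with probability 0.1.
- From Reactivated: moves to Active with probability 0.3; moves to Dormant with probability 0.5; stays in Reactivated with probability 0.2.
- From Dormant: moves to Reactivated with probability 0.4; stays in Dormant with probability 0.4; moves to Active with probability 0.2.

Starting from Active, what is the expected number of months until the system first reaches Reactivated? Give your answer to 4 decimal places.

Let t(s) be the expected number of months to first reach Reactivated from state s, with t(Reactivated) = 0. Conditioning on the first month:
t(Active) = 1 + 0.1·t(Active) + 0.6·t(Dormant)
t(Dormant) = 1 + 0.2·t(Active) + 0.4·t(Dormant)
Solving: t(Active) = 2.8571, t(Dormant) = 2.6190.
Expected months from Active to Reactivated: 2.8571.

2.8571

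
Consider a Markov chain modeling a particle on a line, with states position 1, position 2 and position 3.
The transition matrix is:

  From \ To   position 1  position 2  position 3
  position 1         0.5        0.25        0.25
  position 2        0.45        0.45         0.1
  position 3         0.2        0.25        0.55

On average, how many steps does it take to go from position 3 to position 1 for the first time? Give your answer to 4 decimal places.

3.5955

Let t(s) be the expected number of steps to first reach position 1 from state s, with t(position 1) = 0. Conditioning on the first step:
t(position 2) = 1 + 0.45·t(position 2) + 0.1·t(position 3)
t(position 3) = 1 + 0.25·t(position 2) + 0.55·t(position 3)
Solving: t(position 2) = 2.4719, t(position 3) = 3.5955.
Expected steps from position 3 to position 1: 3.5955.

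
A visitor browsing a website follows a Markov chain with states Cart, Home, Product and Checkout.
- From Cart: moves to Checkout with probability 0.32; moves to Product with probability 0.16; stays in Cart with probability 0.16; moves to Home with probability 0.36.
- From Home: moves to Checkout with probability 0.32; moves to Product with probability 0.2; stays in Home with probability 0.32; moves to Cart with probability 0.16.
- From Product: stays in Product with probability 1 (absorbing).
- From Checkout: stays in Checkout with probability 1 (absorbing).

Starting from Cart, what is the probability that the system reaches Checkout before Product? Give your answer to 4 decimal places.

Let h(s) be the probability of absorption at Checkout starting from transient state s. Then h(Checkout) = 1 and h(Product) = 0. By first-step analysis:
h(Cart) = 0.16·h(Cart) + 0.36·h(Home) + 0.16·0 + 0.32·1
h(Home) = 0.16·h(Cart) + 0.32·h(Home) + 0.2·0 + 0.32·1
Solving: h(Cart) = 0.6480, h(Home) = 0.6231.
Starting from Cart, the probability is 0.6480.

0.6480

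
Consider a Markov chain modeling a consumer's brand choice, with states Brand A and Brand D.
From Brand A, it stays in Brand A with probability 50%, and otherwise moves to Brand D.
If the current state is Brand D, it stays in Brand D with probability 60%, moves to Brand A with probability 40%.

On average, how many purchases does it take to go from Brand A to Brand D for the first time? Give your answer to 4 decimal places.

Let t(s) be the expected number of purchases to first reach Brand D from state s, with t(Brand D) = 0. Conditioning on the first purchase:
t(Brand A) = 1 + 0.5·t(Brand A)
Solving: t(Brand A) = 2.0000.
Expected purchases from Brand A to Brand D: 2.0000.

2.0000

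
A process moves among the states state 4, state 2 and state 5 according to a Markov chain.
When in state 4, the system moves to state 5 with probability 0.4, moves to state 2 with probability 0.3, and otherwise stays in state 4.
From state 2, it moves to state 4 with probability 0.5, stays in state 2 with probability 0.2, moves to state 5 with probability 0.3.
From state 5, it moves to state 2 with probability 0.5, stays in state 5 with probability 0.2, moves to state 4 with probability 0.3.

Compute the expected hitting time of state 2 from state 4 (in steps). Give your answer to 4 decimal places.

2.7273

Let t(s) be the expected number of steps to first reach state 2 from state s, with t(state 2) = 0. Conditioning on the first step:
t(state 4) = 1 + 0.3·t(state 4) + 0.4·t(state 5)
t(state 5) = 1 + 0.3·t(state 4) + 0.2·t(state 5)
Solving: t(state 4) = 2.7273, t(state 5) = 2.2727.
Expected steps from state 4 to state 2: 2.7273.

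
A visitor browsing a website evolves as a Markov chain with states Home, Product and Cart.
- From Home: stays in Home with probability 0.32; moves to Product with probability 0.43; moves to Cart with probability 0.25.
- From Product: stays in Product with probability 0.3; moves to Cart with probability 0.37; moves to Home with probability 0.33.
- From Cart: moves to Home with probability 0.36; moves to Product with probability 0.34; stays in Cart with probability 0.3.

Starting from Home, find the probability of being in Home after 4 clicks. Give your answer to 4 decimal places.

0.3359

Propagate the distribution vector 4 clicks from Home.
After 0 clicks: (1.0000, 0.0000, 0.0000)
After 1 click: (0.3200, 0.4300, 0.2500)
After 2 clicks: (0.3343, 0.3516, 0.3141)
After 3 clicks: (0.3361, 0.3560, 0.3079)
After 4 clicks: (0.3359, 0.3560, 0.3081)
P(in Home after 4 clicks) = 0.3359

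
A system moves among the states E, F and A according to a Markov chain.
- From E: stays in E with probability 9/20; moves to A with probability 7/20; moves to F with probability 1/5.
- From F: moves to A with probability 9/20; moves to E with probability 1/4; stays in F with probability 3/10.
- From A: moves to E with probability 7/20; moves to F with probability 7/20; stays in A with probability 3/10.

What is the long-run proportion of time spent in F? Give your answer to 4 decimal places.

Let the stationary distribution be π with π = πP and π_1 + π_2 + π_3 = 1.
π_1 = 0.45·π_1 + 0.25·π_2 + 0.35·π_3
π_2 = 0.2·π_1 + 0.3·π_2 + 0.35·π_3
Solving with the normalization constraint gives π = (0.3575, 0.2823, 0.3602).
So the stationary probability of F is 0.2823.

0.2823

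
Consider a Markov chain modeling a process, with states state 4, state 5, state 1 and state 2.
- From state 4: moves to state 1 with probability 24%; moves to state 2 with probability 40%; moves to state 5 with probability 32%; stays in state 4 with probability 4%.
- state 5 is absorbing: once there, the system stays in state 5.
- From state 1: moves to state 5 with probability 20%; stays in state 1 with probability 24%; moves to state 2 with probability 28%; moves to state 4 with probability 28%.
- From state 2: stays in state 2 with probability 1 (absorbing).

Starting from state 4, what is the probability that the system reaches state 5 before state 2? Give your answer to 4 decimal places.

0.4396

Let h(s) be the probability of absorption at state 5 starting from transient state s. Then h(state 5) = 1 and h(state 2) = 0. By first-step analysis:
h(state 4) = 0.04·h(state 4) + 0.32·1 + 0.24·h(state 1) + 0.4·0
h(state 1) = 0.28·h(state 4) + 0.2·1 + 0.24·h(state 1) + 0.28·0
Solving: h(state 4) = 0.4396, h(state 1) = 0.4251.
Starting from state 4, the probability is 0.4396.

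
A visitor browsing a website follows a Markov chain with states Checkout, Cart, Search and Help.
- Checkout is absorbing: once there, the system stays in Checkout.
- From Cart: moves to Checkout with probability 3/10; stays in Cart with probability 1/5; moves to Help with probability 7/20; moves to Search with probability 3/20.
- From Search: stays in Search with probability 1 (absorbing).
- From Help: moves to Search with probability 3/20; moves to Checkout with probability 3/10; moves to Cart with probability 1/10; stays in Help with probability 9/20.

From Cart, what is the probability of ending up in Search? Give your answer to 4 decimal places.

Let h(s) be the probability of absorption at Search starting from transient state s. Then h(Search) = 1 and h(Checkout) = 0. By first-step analysis:
h(Cart) = 0.3·0 + 0.2·h(Cart) + 0.15·1 + 0.35·h(Help)
h(Help) = 0.3·0 + 0.1·h(Cart) + 0.15·1 + 0.45·h(Help)
Solving: h(Cart) = 0.3333, h(Help) = 0.3333.
Starting from Cart, the probability is 0.3333.

0.3333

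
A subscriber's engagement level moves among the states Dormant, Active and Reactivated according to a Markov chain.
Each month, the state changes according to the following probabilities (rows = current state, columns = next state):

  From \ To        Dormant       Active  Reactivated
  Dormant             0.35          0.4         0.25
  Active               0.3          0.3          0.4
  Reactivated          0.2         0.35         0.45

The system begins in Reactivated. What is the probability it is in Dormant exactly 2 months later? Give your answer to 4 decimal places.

Sum over the intermediate state after 1 month:
P = P(Reactivated→Dormant)·P(Dormant→Dormant) + P(Reactivated→Active)·P(Active→Dormant) + P(Reactivated→Reactivated)·P(Reactivated→Dormant)
  = 0.2×0.35 + 0.35×0.3 + 0.45×0.2
  = 0.0700 + 0.1050 + 0.0900 = 0.2650

0.2650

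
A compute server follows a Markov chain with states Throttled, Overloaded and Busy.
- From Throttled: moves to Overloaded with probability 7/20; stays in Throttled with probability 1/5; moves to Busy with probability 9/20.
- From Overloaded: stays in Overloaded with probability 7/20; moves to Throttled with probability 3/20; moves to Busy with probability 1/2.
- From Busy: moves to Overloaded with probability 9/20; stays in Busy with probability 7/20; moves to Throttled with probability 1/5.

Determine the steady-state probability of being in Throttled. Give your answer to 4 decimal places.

Let the stationary distribution be π with π = πP and π_1 + π_2 + π_3 = 1.
π_1 = 0.2·π_1 + 0.15·π_2 + 0.2·π_3
π_2 = 0.35·π_1 + 0.35·π_2 + 0.45·π_3
Solving with the normalization constraint gives π = (0.1804, 0.3927, 0.4269).
So the stationary probability of Throttled is 0.1804.

0.1804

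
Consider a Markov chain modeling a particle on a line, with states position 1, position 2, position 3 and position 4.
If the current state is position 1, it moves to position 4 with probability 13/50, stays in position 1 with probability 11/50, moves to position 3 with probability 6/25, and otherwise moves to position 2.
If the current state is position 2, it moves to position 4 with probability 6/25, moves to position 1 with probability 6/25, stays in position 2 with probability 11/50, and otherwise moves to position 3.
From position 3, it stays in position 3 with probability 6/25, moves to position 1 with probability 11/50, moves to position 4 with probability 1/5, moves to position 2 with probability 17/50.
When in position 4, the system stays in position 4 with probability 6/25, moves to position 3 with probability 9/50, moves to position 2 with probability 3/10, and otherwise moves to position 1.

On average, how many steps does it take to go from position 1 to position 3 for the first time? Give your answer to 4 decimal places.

Let t(s) be the expected number of steps to first reach position 3 from state s, with t(position 3) = 0. Conditioning on the first step:
t(position 1) = 1 + 0.22·t(position 1) + 0.28·t(position 2) + 0.26·t(position 4)
t(position 2) = 1 + 0.24·t(position 1) + 0.22·t(position 2) + 0.24·t(position 4)
t(position 4) = 1 + 0.28·t(position 1) + 0.3·t(position 2) + 0.24·t(position 4)
Solving: t(position 1) = 4.1467, t(position 2) = 3.9075, t(position 4) = 4.3860.
Expected steps from position 1 to position 3: 4.1467.

4.1467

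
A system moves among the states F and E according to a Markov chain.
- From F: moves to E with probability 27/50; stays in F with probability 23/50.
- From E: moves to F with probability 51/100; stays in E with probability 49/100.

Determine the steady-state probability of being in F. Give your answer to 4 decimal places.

Let the stationary distribution be π with π = πP and π_1 + π_2 = 1.
π_1 = 0.46·π_1 + 0.51·π_2
Solving with the normalization constraint gives π = (0.4857, 0.5143).
So the stationary probability of F is 0.4857.

0.4857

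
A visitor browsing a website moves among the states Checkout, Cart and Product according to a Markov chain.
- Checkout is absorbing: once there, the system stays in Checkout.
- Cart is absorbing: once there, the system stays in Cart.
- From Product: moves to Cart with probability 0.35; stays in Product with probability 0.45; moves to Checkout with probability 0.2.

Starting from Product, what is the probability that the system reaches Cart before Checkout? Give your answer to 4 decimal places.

0.6364

Let h(s) be the probability of absorption at Cart starting from transient state s. Then h(Cart) = 1 and h(Checkout) = 0. By first-step analysis:
h(Product) = 0.2·0 + 0.35·1 + 0.45·h(Product)
Solving: h(Product) = 0.6364.
Starting from Product, the probability is 0.6364.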